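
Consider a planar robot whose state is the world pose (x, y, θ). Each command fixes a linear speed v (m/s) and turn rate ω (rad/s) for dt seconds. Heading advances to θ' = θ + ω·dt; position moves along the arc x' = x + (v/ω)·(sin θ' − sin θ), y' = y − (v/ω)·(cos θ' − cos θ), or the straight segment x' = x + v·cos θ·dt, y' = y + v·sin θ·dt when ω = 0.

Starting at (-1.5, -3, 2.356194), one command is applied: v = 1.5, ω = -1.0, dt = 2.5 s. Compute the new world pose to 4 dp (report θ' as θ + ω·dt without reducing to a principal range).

(-0.2244, -0.4548, -0.1438)

θ' = 2.3562 + -1.0·2.5 = -0.1438
R = v/ω = 1.5/-1.0 = -1.5000
x' = -1.5 + -1.5000·(sin -0.1438 − sin 2.3562) = -0.2244
y' = -3 − -1.5000·(cos -0.1438 − cos 2.3562) = -0.4548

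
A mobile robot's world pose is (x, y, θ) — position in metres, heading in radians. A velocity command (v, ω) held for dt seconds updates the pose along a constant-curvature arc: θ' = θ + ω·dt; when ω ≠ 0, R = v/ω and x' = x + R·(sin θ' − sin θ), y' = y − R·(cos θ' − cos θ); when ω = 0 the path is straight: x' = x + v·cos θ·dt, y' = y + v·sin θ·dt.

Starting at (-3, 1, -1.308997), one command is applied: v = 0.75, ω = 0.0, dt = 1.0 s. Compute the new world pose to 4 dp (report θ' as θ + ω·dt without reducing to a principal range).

θ' = -1.3090 + 0.0·1.0 = -1.3090
ω = 0 → straight: x' = -3 + 0.75·cos(-1.3090)·1.0 = -2.8059
y' = 1 + 0.75·sin(-1.3090)·1.0 = 0.2756

(-2.8059, 0.2756, -1.3090)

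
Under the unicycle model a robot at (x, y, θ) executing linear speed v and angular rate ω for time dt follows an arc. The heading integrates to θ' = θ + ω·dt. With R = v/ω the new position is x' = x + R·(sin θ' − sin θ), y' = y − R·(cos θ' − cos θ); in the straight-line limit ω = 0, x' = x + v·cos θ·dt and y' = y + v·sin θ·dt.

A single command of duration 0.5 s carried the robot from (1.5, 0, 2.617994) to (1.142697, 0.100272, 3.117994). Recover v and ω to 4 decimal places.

Δθ = 3.117994 − 2.617994 = 0.500000
ω = Δθ/dt = 0.500000/0.5 = 1.0000
R = Δx/(sin θ' − sin θ) = 0.7500
v = R·ω = 0.7500·1.0000 = 0.7500

v = 0.7500, ω = 1.0000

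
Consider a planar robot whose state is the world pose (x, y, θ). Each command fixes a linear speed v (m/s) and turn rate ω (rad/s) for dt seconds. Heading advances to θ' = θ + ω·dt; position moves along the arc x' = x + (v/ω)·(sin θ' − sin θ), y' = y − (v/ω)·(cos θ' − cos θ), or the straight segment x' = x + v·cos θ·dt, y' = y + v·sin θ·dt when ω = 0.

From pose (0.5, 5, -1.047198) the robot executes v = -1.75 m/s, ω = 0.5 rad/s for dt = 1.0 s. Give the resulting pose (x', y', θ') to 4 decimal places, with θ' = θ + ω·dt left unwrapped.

θ' = -1.0472 + 0.5·1.0 = -0.5472
R = v/ω = -1.75/0.5 = -3.5000
x' = 0.5 + -3.5000·(sin -0.5472 − sin -1.0472) = -0.7101
y' = 5 − -3.5000·(cos -0.5472 − cos -1.0472) = 6.2390

(-0.7101, 6.2390, -0.5472)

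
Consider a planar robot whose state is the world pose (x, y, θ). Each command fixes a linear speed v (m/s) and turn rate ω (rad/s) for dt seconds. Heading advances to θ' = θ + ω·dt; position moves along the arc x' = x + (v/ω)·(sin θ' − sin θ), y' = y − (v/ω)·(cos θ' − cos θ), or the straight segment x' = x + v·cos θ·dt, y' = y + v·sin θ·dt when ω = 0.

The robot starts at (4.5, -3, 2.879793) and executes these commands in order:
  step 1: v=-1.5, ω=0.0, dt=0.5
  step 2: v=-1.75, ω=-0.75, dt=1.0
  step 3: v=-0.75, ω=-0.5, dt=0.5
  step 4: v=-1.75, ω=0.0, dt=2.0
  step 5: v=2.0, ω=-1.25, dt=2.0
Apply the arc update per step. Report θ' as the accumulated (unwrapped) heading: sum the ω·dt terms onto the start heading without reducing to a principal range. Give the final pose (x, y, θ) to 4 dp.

step 1: θ'=2.8798 (straight) → pose (5.2244, -3.1941, 2.8798)
step 2: θ'=2.1298 (R=2.3333) → pose (6.5987, -4.2105, 2.1298)
step 3: θ'=1.8798 (R=1.5000) → pose (6.7560, -4.5498, 1.8798)
step 4: θ'=1.8798 (straight) → pose (7.8203, -7.8841, 1.8798)
step 5: θ'=-0.6202 (R=-1.6000) → pose (10.2745, -6.0955, -0.6202)

(10.2745, -6.0955, -0.6202)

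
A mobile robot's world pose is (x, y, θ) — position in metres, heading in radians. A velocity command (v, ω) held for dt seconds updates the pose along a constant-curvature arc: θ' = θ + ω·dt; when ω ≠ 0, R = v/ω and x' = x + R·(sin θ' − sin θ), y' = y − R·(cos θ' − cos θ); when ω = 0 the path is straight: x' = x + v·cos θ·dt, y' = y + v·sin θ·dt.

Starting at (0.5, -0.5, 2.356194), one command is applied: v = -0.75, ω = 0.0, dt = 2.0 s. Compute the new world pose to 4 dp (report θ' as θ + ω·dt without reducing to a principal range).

θ' = 2.3562 + 0.0·2.0 = 2.3562
ω = 0 → straight: x' = 0.5 + -0.75·cos(2.3562)·2.0 = 1.5607
y' = -0.5 + -0.75·sin(2.3562)·2.0 = -1.5607

(1.5607, -1.5607, 2.3562)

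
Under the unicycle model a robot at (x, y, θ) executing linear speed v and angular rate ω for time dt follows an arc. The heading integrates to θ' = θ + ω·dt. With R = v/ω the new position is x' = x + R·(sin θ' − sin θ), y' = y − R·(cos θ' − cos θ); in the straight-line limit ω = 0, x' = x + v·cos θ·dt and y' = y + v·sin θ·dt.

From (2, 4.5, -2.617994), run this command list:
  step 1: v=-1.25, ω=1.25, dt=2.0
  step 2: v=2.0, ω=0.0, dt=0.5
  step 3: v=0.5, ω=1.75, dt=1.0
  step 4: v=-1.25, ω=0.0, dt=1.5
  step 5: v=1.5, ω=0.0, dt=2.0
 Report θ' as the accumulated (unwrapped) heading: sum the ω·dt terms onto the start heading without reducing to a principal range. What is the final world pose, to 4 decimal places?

(2.8608, 7.6655, 1.6320)

step 1: θ'=-0.1180 (R=-1.0000) → pose (1.6177, 6.3591, -0.1180)
step 2: θ'=-0.1180 (straight) → pose (2.6108, 6.2414, -0.1180)
step 3: θ'=1.6320 (R=0.2857) → pose (2.9296, 6.5426, 1.6320)
step 4: θ'=1.6320 (straight) → pose (3.0443, 4.6711, 1.6320)
step 5: θ'=1.6320 (straight) → pose (2.8608, 7.6655, 1.6320)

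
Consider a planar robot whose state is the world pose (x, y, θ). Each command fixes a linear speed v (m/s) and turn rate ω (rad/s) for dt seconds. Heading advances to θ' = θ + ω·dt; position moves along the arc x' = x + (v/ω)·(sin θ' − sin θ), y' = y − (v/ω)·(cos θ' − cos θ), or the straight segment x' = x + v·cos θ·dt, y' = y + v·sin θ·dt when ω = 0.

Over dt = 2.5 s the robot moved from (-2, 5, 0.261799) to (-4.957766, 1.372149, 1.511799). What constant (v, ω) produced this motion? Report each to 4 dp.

v = -2.0000, ω = 0.5000

Δθ = 1.511799 − 0.261799 = 1.250000
ω = Δθ/dt = 1.250000/2.5 = 0.5000
R = −Δy/(cos θ' − cos θ) = -4.0000
v = R·ω = -4.0000·0.5000 = -2.0000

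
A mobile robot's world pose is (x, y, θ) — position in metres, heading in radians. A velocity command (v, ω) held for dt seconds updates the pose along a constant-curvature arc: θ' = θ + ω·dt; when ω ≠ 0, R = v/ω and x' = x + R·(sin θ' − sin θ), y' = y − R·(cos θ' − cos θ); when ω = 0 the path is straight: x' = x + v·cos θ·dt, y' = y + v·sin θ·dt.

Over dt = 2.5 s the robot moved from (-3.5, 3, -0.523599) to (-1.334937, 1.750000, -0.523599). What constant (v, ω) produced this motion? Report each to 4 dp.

v = 1.0000, ω = 0.0000

Δθ = -0.523599 − -0.523599 = 0.000000
ω = Δθ/dt = 0.000000/2.5 = 0.0000
ω = 0 → v = (Δx·cos θ + Δy·sin θ)/dt = 1.0000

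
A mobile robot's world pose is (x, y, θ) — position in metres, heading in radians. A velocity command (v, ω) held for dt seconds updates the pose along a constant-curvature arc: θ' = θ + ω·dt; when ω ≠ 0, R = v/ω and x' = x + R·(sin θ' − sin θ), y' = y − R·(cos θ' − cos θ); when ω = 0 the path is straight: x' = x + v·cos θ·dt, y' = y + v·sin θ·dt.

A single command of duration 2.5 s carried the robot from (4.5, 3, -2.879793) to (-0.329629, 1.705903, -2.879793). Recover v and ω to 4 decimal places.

Δθ = -2.879793 − -2.879793 = 0.000000
ω = Δθ/dt = 0.000000/2.5 = 0.0000
ω = 0 → v = (Δx·cos θ + Δy·sin θ)/dt = 2.0000

v = 2.0000, ω = 0.0000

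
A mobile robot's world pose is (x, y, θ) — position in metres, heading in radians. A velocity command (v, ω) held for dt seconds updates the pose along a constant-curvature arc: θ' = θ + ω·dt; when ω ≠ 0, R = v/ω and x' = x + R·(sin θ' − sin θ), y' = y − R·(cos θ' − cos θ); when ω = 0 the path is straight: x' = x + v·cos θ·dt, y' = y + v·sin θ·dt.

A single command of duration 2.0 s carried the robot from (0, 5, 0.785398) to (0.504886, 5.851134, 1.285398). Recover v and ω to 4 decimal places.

Δθ = 1.285398 − 0.785398 = 0.500000
ω = Δθ/dt = 0.500000/2.0 = 0.2500
R = −Δy/(cos θ' − cos θ) = 2.0000
v = R·ω = 2.0000·0.2500 = 0.5000

v = 0.5000, ω = 0.2500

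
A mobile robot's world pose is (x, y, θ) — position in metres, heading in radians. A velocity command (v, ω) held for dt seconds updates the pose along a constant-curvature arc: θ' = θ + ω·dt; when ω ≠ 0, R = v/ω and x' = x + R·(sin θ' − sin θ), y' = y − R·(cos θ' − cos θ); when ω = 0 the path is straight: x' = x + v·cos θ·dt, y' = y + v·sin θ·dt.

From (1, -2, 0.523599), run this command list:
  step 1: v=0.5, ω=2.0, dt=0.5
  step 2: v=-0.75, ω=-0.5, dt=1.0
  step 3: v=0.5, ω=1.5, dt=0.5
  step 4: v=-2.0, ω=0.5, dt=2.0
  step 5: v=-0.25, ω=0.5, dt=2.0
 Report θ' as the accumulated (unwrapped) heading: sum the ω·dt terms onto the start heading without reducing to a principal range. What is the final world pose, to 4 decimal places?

step 1: θ'=1.5236 (R=0.2500) → pose (1.1247, -1.7953, 1.5236)
step 2: θ'=1.0236 (R=1.5000) → pose (0.9074, -2.5050, 1.0236)
step 3: θ'=1.7736 (R=0.3333) → pose (0.9492, -2.2644, 1.7736)
step 4: θ'=2.7736 (R=-4.0000) → pose (3.4283, -5.1909, 2.7736)
step 5: θ'=3.7736 (R=-0.5000) → pose (3.9035, -5.1278, 3.7736)

(3.9035, -5.1278, 3.7736)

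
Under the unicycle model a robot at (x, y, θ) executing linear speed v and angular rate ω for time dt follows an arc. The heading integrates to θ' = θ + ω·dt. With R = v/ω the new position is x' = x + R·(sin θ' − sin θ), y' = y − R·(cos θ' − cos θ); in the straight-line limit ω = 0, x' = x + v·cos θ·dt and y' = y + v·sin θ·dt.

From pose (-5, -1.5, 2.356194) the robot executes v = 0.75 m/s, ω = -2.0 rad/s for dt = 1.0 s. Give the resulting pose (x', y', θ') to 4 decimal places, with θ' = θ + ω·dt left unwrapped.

θ' = 2.3562 + -2.0·1.0 = 0.3562
R = v/ω = 0.75/-2.0 = -0.3750
x' = -5 + -0.3750·(sin 0.3562 − sin 2.3562) = -4.8656
y' = -1.5 − -0.3750·(cos 0.3562 − cos 2.3562) = -0.8834

(-4.8656, -0.8834, 0.3562)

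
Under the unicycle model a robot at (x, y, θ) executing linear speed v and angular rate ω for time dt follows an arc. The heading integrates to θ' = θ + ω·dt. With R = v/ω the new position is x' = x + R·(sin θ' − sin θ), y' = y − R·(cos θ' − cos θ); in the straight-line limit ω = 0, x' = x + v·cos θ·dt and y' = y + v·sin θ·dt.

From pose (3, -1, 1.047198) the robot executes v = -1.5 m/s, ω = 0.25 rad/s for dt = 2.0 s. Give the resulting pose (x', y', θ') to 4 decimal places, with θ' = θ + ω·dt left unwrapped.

(2.1978, -3.8584, 1.5472)

θ' = 1.0472 + 0.25·2.0 = 1.5472
R = v/ω = -1.5/0.25 = -6.0000
x' = 3 + -6.0000·(sin 1.5472 − sin 1.0472) = 2.1978
y' = -1 − -6.0000·(cos 1.5472 − cos 1.0472) = -3.8584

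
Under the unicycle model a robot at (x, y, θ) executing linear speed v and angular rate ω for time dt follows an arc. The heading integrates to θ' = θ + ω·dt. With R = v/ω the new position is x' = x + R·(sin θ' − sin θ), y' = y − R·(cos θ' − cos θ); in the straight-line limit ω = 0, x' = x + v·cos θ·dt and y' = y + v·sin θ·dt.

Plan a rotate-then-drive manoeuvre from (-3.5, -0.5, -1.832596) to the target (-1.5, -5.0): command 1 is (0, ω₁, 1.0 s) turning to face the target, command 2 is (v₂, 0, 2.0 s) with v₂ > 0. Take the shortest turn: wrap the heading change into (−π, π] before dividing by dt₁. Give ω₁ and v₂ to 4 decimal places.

ω₁ = 0.6800, v₂ = 2.4622

heading to target = atan2(-5−-0.5, -1.5−-3.5) = -1.1526
Δθ = wrap(-1.1526 − -1.8326) = 0.6800; ω₁ = Δθ/dt₁ = 0.6800
distance = √((-1.5−-3.5)² + (-5−-0.5)²) = 4.9244; v₂ = distance/dt₂ = 2.4622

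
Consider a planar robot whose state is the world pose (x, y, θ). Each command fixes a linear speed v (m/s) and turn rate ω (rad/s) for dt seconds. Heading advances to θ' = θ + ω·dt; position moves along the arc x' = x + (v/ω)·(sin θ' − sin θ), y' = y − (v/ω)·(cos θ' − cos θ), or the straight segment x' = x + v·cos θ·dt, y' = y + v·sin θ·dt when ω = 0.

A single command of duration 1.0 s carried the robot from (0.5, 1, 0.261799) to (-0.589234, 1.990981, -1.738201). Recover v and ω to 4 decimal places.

v = -1.7500, ω = -2.0000

Δθ = -1.738201 − 0.261799 = -2.000000
ω = Δθ/dt = -2.000000/1.0 = -2.0000
R = Δx/(sin θ' − sin θ) = 0.8750
v = R·ω = 0.8750·-2.0000 = -1.7500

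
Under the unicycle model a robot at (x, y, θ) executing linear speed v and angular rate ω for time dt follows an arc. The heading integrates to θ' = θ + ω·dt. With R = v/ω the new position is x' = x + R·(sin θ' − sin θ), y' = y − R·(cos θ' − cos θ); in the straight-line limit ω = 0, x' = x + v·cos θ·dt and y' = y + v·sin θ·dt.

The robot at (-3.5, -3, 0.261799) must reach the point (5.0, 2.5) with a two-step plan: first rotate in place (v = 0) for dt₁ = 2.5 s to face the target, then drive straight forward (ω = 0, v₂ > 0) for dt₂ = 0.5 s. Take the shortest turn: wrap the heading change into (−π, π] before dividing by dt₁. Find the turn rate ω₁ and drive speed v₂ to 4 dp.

heading to target = atan2(2.5−-3, 5−-3.5) = 0.5743
Δθ = wrap(0.5743 − 0.2618) = 0.3125; ω₁ = Δθ/dt₁ = 0.1250
distance = √((5−-3.5)² + (2.5−-3)²) = 10.1242; v₂ = distance/dt₂ = 20.2485

ω₁ = 0.1250, v₂ = 20.2485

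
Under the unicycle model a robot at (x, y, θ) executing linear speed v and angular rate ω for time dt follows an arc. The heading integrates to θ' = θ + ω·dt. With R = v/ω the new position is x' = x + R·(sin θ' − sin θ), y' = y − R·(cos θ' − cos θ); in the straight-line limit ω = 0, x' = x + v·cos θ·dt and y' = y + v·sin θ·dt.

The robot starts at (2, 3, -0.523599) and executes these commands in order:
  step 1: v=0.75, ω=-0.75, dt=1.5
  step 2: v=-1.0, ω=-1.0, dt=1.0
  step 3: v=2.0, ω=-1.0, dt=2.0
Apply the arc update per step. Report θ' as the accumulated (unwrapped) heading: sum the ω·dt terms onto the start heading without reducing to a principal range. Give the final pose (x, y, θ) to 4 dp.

(0.0782, 4.4938, -4.6486)

step 1: θ'=-1.6486 (R=-1.0000) → pose (2.4970, 2.0563, -1.6486)
step 2: θ'=-2.6486 (R=1.0000) → pose (3.0207, 2.8594, -2.6486)
step 3: θ'=-4.6486 (R=-2.0000) → pose (0.0782, 4.4938, -4.6486)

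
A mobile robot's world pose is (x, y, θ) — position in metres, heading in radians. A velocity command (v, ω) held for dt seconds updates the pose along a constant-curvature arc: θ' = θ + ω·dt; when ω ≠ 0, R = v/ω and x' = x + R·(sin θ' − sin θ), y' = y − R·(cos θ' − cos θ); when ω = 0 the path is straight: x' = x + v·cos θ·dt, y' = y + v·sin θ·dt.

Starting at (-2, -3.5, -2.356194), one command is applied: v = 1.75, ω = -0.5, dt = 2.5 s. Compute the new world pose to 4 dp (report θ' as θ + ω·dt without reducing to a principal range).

(-6.0431, -4.1541, -3.6062)

θ' = -2.3562 + -0.5·2.5 = -3.6062
R = v/ω = 1.75/-0.5 = -3.5000
x' = -2 + -3.5000·(sin -3.6062 − sin -2.3562) = -6.0431
y' = -3.5 − -3.5000·(cos -3.6062 − cos -2.3562) = -4.1541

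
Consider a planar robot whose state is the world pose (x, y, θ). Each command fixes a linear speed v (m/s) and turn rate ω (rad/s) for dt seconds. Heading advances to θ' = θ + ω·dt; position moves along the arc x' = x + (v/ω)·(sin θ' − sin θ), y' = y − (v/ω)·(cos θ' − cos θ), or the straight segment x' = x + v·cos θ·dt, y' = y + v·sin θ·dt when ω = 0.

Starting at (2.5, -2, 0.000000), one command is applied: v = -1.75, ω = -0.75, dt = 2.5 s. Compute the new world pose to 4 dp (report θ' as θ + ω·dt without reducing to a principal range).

(0.2738, 1.0322, -1.8750)

θ' = 0.0000 + -0.75·2.5 = -1.8750
R = v/ω = -1.75/-0.75 = 2.3333
x' = 2.5 + 2.3333·(sin -1.8750 − sin 0.0000) = 0.2738
y' = -2 − 2.3333·(cos -1.8750 − cos 0.0000) = 1.0322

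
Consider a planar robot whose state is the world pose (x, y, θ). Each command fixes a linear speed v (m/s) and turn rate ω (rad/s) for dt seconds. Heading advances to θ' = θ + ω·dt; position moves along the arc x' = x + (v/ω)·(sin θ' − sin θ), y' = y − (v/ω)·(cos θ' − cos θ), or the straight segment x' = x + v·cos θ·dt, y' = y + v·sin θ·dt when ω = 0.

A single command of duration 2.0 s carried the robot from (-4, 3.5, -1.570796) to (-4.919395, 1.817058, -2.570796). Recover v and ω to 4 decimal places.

v = 1.0000, ω = -0.5000

Δθ = -2.570796 − -1.570796 = -1.000000
ω = Δθ/dt = -1.000000/2.0 = -0.5000
R = −Δy/(cos θ' − cos θ) = -2.0000
v = R·ω = -2.0000·-0.5000 = 1.0000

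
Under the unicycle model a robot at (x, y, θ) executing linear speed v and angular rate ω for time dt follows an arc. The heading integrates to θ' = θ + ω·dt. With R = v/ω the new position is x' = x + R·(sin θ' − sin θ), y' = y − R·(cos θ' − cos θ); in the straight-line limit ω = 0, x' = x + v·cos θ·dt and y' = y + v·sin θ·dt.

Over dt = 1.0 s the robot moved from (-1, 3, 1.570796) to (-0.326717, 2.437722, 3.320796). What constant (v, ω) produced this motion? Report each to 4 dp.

v = -1.0000, ω = 1.7500

Δθ = 3.320796 − 1.570796 = 1.750000
ω = Δθ/dt = 1.750000/1.0 = 1.7500
R = Δx/(sin θ' − sin θ) = -0.5714
v = R·ω = -0.5714·1.7500 = -1.0000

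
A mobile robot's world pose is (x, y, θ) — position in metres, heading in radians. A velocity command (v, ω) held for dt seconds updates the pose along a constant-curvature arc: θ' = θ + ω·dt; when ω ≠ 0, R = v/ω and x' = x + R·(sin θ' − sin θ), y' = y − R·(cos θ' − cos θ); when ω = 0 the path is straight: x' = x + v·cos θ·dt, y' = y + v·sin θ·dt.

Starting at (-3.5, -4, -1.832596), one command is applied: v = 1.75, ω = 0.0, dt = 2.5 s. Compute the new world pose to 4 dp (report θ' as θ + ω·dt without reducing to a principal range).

(-4.6323, -8.2259, -1.8326)

θ' = -1.8326 + 0.0·2.5 = -1.8326
ω = 0 → straight: x' = -3.5 + 1.75·cos(-1.8326)·2.5 = -4.6323
y' = -4 + 1.75·sin(-1.8326)·2.5 = -8.2259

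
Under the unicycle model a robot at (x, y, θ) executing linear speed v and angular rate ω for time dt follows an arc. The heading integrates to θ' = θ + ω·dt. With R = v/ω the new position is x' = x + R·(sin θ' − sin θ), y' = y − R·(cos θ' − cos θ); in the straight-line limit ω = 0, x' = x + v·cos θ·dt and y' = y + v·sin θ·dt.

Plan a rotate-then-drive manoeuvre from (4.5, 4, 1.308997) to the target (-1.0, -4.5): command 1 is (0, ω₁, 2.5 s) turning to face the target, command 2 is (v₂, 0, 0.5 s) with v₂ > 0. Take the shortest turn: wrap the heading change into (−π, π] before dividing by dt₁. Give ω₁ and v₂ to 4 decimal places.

ω₁ = 1.1316, v₂ = 20.2485

heading to target = atan2(-4.5−4, -1−4.5) = -2.1451
Δθ = wrap(-2.1451 − 1.3090) = 2.8291; ω₁ = Δθ/dt₁ = 1.1316
distance = √((-1−4.5)² + (-4.5−4)²) = 10.1242; v₂ = distance/dt₂ = 20.2485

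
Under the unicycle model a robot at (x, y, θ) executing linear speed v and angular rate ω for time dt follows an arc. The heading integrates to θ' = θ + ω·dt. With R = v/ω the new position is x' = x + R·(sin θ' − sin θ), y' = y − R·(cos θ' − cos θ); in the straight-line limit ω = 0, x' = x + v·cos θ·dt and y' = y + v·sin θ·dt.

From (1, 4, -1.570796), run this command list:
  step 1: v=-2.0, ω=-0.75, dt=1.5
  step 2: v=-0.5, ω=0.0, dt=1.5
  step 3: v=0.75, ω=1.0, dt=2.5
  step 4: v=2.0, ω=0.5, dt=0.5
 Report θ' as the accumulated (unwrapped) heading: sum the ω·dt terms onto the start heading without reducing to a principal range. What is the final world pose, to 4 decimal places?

(4.3659, 5.2465, 0.0542)

step 1: θ'=-2.6958 (R=2.6667) → pose (2.5169, 6.4060, -2.6958)
step 2: θ'=-2.6958 (straight) → pose (3.1936, 6.7294, -2.6958)
step 3: θ'=-0.1958 (R=0.7500) → pose (3.3710, 5.3171, -0.1958)
step 4: θ'=0.0542 (R=4.0000) → pose (4.3659, 5.2465, 0.0542)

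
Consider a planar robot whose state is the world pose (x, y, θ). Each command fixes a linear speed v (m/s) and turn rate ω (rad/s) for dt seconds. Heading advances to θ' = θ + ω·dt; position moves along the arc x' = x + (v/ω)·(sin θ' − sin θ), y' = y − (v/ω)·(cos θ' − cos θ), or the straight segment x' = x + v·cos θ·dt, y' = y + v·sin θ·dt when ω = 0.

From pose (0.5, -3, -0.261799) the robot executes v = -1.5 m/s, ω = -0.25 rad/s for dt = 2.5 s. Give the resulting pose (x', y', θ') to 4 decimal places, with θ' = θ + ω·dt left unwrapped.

θ' = -0.2618 + -0.25·2.5 = -0.8868
R = v/ω = -1.5/-0.25 = 6.0000
x' = 0.5 + 6.0000·(sin -0.8868 − sin -0.2618) = -2.5974
y' = -3 − 6.0000·(cos -0.8868 − cos -0.2618) = -0.9958

(-2.5974, -0.9958, -0.8868)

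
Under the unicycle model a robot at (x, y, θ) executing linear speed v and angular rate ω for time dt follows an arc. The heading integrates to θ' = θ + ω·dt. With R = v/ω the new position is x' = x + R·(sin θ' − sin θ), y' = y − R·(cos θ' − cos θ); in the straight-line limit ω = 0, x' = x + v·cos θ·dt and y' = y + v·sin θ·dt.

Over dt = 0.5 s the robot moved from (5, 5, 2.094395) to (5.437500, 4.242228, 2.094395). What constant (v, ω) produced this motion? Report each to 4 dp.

v = -1.7500, ω = 0.0000

Δθ = 2.094395 − 2.094395 = 0.000000
ω = Δθ/dt = 0.000000/0.5 = 0.0000
ω = 0 → v = (Δx·cos θ + Δy·sin θ)/dt = -1.7500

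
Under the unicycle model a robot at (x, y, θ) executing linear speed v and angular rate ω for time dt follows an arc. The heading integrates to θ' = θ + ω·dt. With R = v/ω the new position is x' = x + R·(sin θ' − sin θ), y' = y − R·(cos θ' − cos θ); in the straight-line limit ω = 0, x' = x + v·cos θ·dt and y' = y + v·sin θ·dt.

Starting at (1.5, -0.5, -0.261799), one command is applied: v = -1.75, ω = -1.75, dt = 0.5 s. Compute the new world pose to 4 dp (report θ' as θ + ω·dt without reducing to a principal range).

(0.8515, 0.0454, -1.1368)

θ' = -0.2618 + -1.75·0.5 = -1.1368
R = v/ω = -1.75/-1.75 = 1.0000
x' = 1.5 + 1.0000·(sin -1.1368 − sin -0.2618) = 0.8515
y' = -0.5 − 1.0000·(cos -1.1368 − cos -0.2618) = 0.0454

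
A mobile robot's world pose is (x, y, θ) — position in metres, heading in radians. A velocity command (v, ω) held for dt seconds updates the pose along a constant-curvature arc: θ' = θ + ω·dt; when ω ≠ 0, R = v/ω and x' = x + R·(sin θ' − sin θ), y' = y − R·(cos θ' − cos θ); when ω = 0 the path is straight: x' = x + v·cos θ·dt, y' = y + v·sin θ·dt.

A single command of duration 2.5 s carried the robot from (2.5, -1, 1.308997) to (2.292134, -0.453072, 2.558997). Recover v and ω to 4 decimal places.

Δθ = 2.558997 − 1.308997 = 1.250000
ω = Δθ/dt = 1.250000/2.5 = 0.5000
R = −Δy/(cos θ' − cos θ) = 0.5000
v = R·ω = 0.5000·0.5000 = 0.2500

v = 0.2500, ω = 0.5000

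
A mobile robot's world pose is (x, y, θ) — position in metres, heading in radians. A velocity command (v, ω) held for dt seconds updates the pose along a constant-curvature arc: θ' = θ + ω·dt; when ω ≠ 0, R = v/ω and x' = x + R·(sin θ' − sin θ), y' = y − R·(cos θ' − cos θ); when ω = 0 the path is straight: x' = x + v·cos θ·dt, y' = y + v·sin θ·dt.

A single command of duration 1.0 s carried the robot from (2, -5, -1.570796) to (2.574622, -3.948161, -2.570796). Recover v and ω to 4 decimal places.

Δθ = -2.570796 − -1.570796 = -1.000000
ω = Δθ/dt = -1.000000/1.0 = -1.0000
R = −Δy/(cos θ' − cos θ) = 1.2500
v = R·ω = 1.2500·-1.0000 = -1.2500

v = -1.2500, ω = -1.0000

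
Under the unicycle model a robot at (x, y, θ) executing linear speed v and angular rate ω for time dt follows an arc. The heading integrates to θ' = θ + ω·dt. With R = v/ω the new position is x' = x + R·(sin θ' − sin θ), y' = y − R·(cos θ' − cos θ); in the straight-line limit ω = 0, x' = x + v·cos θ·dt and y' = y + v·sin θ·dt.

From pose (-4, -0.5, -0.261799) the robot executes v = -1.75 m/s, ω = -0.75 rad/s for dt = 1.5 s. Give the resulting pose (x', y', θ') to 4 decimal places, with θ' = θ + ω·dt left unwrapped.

θ' = -0.2618 + -0.75·1.5 = -1.3868
R = v/ω = -1.75/-0.75 = 2.3333
x' = -4 + 2.3333·(sin -1.3868 − sin -0.2618) = -5.6900
y' = -0.5 − 2.3333·(cos -1.3868 − cos -0.2618) = 1.3269

(-5.6900, 1.3269, -1.3868)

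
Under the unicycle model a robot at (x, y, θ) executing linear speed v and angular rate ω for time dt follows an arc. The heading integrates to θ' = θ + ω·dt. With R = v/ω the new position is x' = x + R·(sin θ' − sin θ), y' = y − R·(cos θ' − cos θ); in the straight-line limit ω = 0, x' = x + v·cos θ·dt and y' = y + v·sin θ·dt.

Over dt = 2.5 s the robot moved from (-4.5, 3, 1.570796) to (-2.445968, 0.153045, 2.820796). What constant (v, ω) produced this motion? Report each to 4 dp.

Δθ = 2.820796 − 1.570796 = 1.250000
ω = Δθ/dt = 1.250000/2.5 = 0.5000
R = −Δy/(cos θ' − cos θ) = -3.0000
v = R·ω = -3.0000·0.5000 = -1.5000

v = -1.5000, ω = 0.5000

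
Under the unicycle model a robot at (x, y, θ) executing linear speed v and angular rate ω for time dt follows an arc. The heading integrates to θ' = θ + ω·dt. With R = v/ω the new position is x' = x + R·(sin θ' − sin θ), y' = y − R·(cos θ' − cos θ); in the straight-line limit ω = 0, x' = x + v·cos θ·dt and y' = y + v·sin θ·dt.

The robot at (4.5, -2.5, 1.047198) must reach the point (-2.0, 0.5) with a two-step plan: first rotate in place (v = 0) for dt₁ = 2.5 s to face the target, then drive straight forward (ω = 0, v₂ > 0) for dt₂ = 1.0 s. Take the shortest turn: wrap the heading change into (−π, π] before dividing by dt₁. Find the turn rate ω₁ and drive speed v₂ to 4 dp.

heading to target = atan2(0.5−-2.5, -2−4.5) = 2.7092
Δθ = wrap(2.7092 − 1.0472) = 1.6620; ω₁ = Δθ/dt₁ = 0.6648
distance = √((-2−4.5)² + (0.5−-2.5)²) = 7.1589; v₂ = distance/dt₂ = 7.1589

ω₁ = 0.6648, v₂ = 7.1589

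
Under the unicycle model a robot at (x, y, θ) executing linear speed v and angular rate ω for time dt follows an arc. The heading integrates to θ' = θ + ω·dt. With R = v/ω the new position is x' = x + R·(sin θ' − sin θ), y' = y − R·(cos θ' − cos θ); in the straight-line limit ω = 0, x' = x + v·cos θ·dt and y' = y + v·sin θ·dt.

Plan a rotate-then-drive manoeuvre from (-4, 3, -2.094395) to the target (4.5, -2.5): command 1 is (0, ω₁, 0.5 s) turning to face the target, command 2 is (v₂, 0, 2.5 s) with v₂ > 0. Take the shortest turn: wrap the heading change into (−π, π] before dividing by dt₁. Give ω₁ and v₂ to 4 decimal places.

ω₁ = 3.0402, v₂ = 4.0497

heading to target = atan2(-2.5−3, 4.5−-4) = -0.5743
Δθ = wrap(-0.5743 − -2.0944) = 1.5201; ω₁ = Δθ/dt₁ = 3.0402
distance = √((4.5−-4)² + (-2.5−3)²) = 10.1242; v₂ = distance/dt₂ = 4.0497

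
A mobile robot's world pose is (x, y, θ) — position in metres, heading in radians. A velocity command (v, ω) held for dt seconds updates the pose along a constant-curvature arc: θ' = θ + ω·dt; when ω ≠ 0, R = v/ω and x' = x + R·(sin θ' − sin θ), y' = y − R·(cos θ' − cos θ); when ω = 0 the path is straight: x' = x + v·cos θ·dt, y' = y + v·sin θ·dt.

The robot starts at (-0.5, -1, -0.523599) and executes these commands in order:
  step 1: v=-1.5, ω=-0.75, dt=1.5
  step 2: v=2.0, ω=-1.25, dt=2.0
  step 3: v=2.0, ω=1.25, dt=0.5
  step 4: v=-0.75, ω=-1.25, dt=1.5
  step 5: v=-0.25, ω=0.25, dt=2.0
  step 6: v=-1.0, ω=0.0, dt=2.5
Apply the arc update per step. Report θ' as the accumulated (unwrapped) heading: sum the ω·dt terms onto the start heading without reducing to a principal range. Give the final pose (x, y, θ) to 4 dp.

(-5.6288, -3.0557, -4.8986)

step 1: θ'=-1.6486 (R=2.0000) → pose (-1.4939, 0.8875, -1.6486)
step 2: θ'=-4.1486 (R=-1.6000) → pose (-4.4415, 0.1568, -4.1486)
step 3: θ'=-3.5236 (R=1.6000) → pose (-5.1974, 0.7865, -3.5236)
step 4: θ'=-5.3986 (R=0.6000) → pose (-4.9569, -0.1504, -5.3986)
step 5: θ'=-4.8986 (R=-1.0000) → pose (-5.1659, -0.5989, -4.8986)
step 6: θ'=-4.8986 (straight) → pose (-5.6288, -3.0557, -4.8986)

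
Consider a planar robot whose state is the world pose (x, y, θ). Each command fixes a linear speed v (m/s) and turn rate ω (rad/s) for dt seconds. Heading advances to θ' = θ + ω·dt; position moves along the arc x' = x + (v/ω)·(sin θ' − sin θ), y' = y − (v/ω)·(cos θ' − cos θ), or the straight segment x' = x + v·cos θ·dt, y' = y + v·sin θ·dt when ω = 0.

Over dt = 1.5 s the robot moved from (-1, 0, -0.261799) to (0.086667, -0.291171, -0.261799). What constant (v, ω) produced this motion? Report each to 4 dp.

Δθ = -0.261799 − -0.261799 = 0.000000
ω = Δθ/dt = 0.000000/1.5 = 0.0000
ω = 0 → v = (Δx·cos θ + Δy·sin θ)/dt = 0.7500

v = 0.7500, ω = 0.0000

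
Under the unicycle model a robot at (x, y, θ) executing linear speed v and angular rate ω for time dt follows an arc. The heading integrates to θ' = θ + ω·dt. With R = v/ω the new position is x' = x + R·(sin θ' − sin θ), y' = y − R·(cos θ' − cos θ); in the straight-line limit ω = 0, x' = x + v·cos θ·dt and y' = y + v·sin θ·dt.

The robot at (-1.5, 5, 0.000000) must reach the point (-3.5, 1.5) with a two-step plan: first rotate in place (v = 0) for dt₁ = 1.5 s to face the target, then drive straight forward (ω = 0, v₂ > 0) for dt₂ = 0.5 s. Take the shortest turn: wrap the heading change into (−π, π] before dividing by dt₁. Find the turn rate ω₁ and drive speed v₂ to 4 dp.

ω₁ = -1.3933, v₂ = 8.0623

heading to target = atan2(1.5−5, -3.5−-1.5) = -2.0899
Δθ = wrap(-2.0899 − 0.0000) = -2.0899; ω₁ = Δθ/dt₁ = -1.3933
distance = √((-3.5−-1.5)² + (1.5−5)²) = 4.0311; v₂ = distance/dt₂ = 8.0623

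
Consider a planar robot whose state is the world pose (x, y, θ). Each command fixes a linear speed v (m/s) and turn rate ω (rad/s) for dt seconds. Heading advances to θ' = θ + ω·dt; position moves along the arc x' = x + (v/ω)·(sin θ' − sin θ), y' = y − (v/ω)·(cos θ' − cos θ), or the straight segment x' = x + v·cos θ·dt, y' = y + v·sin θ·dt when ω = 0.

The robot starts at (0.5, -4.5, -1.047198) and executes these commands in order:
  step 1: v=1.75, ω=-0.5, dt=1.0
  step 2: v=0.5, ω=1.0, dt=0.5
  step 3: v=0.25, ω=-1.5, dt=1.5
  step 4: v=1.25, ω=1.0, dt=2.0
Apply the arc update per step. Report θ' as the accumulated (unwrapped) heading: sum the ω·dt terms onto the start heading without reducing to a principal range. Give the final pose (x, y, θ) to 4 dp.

(-0.5326, -8.2262, -1.2972)

step 1: θ'=-1.5472 (R=-3.5000) → pose (0.9679, -6.1674, -1.5472)
step 2: θ'=-1.0472 (R=0.5000) → pose (1.0348, -6.4056, -1.0472)
step 3: θ'=-3.2972 (R=-0.1667) → pose (0.8646, -6.6536, -3.2972)
step 4: θ'=-1.2972 (R=1.2500) → pose (-0.5326, -8.2262, -1.2972)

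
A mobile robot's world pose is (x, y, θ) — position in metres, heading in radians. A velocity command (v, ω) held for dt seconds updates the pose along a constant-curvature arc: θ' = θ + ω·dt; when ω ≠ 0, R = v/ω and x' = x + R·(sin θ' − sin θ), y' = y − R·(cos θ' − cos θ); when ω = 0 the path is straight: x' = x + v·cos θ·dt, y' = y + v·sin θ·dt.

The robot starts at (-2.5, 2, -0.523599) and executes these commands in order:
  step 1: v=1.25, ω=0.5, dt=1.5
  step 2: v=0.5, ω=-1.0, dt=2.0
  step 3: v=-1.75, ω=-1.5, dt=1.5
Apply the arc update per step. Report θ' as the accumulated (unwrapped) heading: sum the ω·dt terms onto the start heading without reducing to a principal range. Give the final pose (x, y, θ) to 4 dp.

(1.9566, 1.6475, -4.0236)

step 1: θ'=0.2264 (R=2.5000) → pose (-0.6888, 1.7289, 0.2264)
step 2: θ'=-1.7736 (R=-0.5000) → pose (-0.0868, 1.1409, -1.7736)
step 3: θ'=-4.0236 (R=1.1667) → pose (1.9566, 1.6475, -4.0236)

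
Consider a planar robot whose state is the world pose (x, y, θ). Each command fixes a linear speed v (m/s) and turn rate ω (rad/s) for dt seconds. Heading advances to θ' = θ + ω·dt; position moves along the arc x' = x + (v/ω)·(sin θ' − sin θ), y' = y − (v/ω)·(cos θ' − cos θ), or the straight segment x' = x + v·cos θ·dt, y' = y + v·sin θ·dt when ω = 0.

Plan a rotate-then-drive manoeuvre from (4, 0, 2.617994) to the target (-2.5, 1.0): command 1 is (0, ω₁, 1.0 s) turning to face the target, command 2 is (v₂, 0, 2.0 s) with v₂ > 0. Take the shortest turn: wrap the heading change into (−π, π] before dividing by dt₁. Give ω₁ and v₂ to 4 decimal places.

ω₁ = 0.3709, v₂ = 3.2882

heading to target = atan2(1−0, -2.5−4) = 2.9889
Δθ = wrap(2.9889 − 2.6180) = 0.3709; ω₁ = Δθ/dt₁ = 0.3709
distance = √((-2.5−4)² + (1−0)²) = 6.5765; v₂ = distance/dt₂ = 3.2882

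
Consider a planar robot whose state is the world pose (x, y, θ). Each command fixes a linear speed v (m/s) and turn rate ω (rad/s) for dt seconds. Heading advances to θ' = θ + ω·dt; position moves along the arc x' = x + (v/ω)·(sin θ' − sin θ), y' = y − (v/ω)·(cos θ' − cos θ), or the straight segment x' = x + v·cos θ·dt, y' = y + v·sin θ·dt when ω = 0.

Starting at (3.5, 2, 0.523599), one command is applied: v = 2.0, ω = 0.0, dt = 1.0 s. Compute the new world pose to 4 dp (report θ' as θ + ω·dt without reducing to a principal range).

θ' = 0.5236 + 0.0·1.0 = 0.5236
ω = 0 → straight: x' = 3.5 + 2.0·cos(0.5236)·1.0 = 5.2321
y' = 2 + 2.0·sin(0.5236)·1.0 = 3.0000

(5.2321, 3.0000, 0.5236)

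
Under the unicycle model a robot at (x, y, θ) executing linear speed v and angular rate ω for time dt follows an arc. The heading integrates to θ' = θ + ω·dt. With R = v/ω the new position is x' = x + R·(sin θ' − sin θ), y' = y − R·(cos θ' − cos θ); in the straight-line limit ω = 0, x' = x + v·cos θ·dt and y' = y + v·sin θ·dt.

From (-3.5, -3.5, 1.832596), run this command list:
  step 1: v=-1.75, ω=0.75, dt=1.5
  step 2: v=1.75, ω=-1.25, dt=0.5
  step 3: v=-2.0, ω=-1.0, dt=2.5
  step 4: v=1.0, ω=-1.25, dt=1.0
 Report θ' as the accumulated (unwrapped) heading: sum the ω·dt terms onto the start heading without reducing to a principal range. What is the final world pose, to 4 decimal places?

step 1: θ'=2.9576 (R=-2.3333) → pose (-1.6731, -5.1900, 2.9576)
step 2: θ'=2.3326 (R=-1.4000) → pose (-2.4300, -4.7800, 2.3326)
step 3: θ'=-0.1674 (R=2.0000) → pose (-4.2104, -8.1325, -0.1674)
step 4: θ'=-1.4174 (R=-0.8000) → pose (-3.5531, -8.7991, -1.4174)

(-3.5531, -8.7991, -1.4174)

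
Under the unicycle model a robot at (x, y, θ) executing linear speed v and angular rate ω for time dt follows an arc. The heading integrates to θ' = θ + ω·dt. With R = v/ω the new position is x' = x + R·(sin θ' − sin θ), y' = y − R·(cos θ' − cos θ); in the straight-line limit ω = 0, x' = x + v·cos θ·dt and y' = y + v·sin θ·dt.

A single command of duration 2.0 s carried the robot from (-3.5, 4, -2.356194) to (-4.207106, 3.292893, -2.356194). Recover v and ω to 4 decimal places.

v = 0.5000, ω = 0.0000

Δθ = -2.356194 − -2.356194 = 0.000000
ω = Δθ/dt = 0.000000/2.0 = 0.0000
ω = 0 → v = (Δx·cos θ + Δy·sin θ)/dt = 0.5000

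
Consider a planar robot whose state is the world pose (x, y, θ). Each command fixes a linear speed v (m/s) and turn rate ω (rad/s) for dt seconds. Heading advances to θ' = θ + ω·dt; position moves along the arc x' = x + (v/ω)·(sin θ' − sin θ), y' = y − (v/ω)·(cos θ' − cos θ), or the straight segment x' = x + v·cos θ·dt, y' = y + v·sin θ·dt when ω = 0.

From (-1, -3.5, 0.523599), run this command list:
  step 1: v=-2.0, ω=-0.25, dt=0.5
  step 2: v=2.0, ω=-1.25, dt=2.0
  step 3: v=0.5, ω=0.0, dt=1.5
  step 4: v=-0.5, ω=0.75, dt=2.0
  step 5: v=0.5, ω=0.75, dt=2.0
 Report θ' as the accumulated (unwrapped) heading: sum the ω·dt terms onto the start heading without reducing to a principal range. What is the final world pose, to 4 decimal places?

(0.4275, -5.8542, 0.8986)

step 1: θ'=0.3986 (R=8.0000) → pose (-1.8950, -3.9446, 0.3986)
step 2: θ'=-2.1014 (R=-1.6000) → pose (0.1060, -6.2289, -2.1014)
step 3: θ'=-2.1014 (straight) → pose (-0.2735, -6.8758, -2.1014)
step 4: θ'=-0.6014 (R=-0.6667) → pose (-0.4713, -5.9887, -0.6014)
step 5: θ'=0.8986 (R=0.6667) → pose (0.4275, -5.8542, 0.8986)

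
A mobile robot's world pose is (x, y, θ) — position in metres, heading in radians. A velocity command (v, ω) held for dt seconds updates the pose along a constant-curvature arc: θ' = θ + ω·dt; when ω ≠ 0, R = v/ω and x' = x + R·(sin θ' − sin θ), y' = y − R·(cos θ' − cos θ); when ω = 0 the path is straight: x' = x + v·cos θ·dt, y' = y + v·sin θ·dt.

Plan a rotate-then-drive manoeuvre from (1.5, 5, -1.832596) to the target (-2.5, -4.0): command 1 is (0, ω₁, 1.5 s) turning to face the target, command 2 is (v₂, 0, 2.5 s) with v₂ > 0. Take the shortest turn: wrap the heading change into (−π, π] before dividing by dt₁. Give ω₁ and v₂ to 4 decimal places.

heading to target = atan2(-4−5, -2.5−1.5) = -1.9890
Δθ = wrap(-1.9890 − -1.8326) = -0.1564; ω₁ = Δθ/dt₁ = -0.1043
distance = √((-2.5−1.5)² + (-4−5)²) = 9.8489; v₂ = distance/dt₂ = 3.9395

ω₁ = -0.1043, v₂ = 3.9395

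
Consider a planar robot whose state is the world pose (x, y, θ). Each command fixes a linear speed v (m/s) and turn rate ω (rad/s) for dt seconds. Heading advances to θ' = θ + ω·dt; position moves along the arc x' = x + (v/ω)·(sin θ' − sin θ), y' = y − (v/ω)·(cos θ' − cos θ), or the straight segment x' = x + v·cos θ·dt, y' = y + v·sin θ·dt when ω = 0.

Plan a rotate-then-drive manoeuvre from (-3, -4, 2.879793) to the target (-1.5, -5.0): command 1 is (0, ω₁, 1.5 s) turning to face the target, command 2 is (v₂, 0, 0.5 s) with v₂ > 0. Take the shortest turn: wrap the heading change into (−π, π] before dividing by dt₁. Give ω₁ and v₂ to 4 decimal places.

heading to target = atan2(-5−-4, -1.5−-3) = -0.5880
Δθ = wrap(-0.5880 − 2.8798) = 2.8154; ω₁ = Δθ/dt₁ = 1.8769
distance = √((-1.5−-3)² + (-5−-4)²) = 1.8028; v₂ = distance/dt₂ = 3.6056

ω₁ = 1.8769, v₂ = 3.6056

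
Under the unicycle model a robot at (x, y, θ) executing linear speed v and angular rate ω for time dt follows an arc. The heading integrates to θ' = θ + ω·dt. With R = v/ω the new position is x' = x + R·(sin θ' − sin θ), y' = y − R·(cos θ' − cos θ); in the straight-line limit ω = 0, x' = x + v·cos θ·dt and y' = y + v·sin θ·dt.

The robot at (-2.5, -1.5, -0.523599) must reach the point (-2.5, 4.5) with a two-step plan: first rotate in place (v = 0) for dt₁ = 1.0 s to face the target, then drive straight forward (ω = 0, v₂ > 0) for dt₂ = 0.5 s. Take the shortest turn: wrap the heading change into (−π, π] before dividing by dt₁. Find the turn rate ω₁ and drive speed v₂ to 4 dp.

heading to target = atan2(4.5−-1.5, -2.5−-2.5) = 1.5708
Δθ = wrap(1.5708 − -0.5236) = 2.0944; ω₁ = Δθ/dt₁ = 2.0944
distance = √((-2.5−-2.5)² + (4.5−-1.5)²) = 6.0000; v₂ = distance/dt₂ = 12.0000

ω₁ = 2.0944, v₂ = 12.0000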